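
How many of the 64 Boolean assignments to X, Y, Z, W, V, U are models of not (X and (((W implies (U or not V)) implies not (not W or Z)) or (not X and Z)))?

Initial set: {not (X and (((W implies (U or not V)) implies not (not W or Z)) or (not X and Z)))}.
not (X and (((W implies (U or not V)) implies not (not W or Z)) or (not X and Z))): β-rule — branch into not X  //  not (((W implies (U or not V)) implies not (not W or Z)) or (not X and Z)).
  branch 1 (add not X):
    ○ open, literals {X=false}.
  branch 2 (add not (((W implies (U or not V)) implies not (not W or Z)) or (not X and Z))):
    not (((W implies (U or not V)) implies not (not W or Z)) or (not X and Z)): α-rule — add not ((W implies (U or not V)) implies not (not W or Z)), not (not X and Z).
    not ((W implies (U or not V)) implies not (not W or Z)): α-rule — add (W implies (U or not V)), not not (not W or Z).
    not (not X and Z): β-rule — branch into not not X  //  not Z.
      branch 2.1 (add not not X):
        (W implies (U or not V)): β-rule — branch into not W  //  (U or not V).
          branch 2.1.1 (add not W):
            not not (not W or Z): β-rule — branch into not W  //  Z.
              branch 2.1.1.1 (add not W):
                ○ open, literals {W=false, X=true}.
              branch 2.1.1.2 (add Z):
                ○ open, literals {W=false, X=true, Z=true}.
          branch 2.1.2 (add (U or not V)):
            not not (not W or Z): β-rule — branch into not W  //  Z.
              branch 2.1.2.1 (add not W):
                (U or not V): β-rule — branch into U  //  not V.
                  branch 2.1.2.1.1 (add U):
                    ○ open, literals {U=true, W=false, X=true}.
                  branch 2.1.2.1.2 (add not V):
                    ○ open, literals {V=false, W=false, X=true}.
              branch 2.1.2.2 (add Z):
                (U or not V): β-rule — branch into U  //  not V.
                  branch 2.1.2.2.1 (add U):
                    ○ open, literals {U=true, X=true, Z=true}.
                  branch 2.1.2.2.2 (add not V):
                    ○ open, literals {V=false, X=true, Z=true}.
      branch 2.2 (add not Z):
        (W implies (U or not V)): β-rule — branch into not W  //  (U or not V).
          branch 2.2.1 (add not W):
            not not (not W or Z): β-rule — branch into not W  //  Z.
              branch 2.2.1.1 (add not W):
                ○ open, literals {W=false, Z=false}.
              branch 2.2.1.2 (add Z):
                × closes — contains both Z and not Z.
          branch 2.2.2 (add (U or not V)):
            not not (not W or Z): β-rule — branch into not W  //  Z.
              branch 2.2.2.1 (add not W):
                (U or not V): β-rule — branch into U  //  not V.
                  branch 2.2.2.1.1 (add U):
                    ○ open, literals {U=true, W=false, Z=false}.
                  branch 2.2.2.1.2 (add not V):
                    ○ open, literals {V=false, W=false, Z=false}.
              branch 2.2.2.2 (add Z):
                × closes — contains both Z and not Z.
2 branches closed, 10 open.
Each open branch fixes some atoms; the unmentioned ones are free. Counting distinct full assignments: branch {X=false} (Y, Z, W, V, U) contributes 32 new; branch {W=false, X=true} (Y, Z, V, U) contributes 16 new; branch {W=false, X=true, Z=true} (Y, V, U) contributes 0 new; branch {U=true, W=false, X=true} (Y, Z, V) contributes 0 new; branch {V=false, W=false, X=true} (Y, Z, U) contributes 0 new; branch {U=true, X=true, Z=true} (Y, W, V) contributes 4 new; branch {V=false, X=true, Z=true} (Y, W, U) contributes 2 new; branch {W=false, Z=false} (X, Y, V, U) contributes 0 new; branch {U=true, W=false, Z=false} (X, Y, V) contributes 0 new; branch {V=false, W=false, Z=false} (X, Y, U) contributes 0 new. Total: 54.

54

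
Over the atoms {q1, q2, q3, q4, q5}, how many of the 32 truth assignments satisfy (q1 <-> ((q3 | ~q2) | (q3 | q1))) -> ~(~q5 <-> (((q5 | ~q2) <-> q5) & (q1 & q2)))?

Initial set: {((q1 <-> ((q3 | ~q2) | (q3 | q1))) -> ~(~q5 <-> (((q5 | ~q2) <-> q5) & (q1 & q2))))}.
((q1 <-> ((q3 | ~q2) | (q3 | q1))) -> ~(~q5 <-> (((q5 | ~q2) <-> q5) & (q1 & q2)))): β-rule — branch into ~(q1 <-> ((q3 | ~q2) | (q3 | q1)))  //  ~(~q5 <-> (((q5 | ~q2) <-> q5) & (q1 & q2))).
  branch 1 (add ~(q1 <-> ((q3 | ~q2) | (q3 | q1)))):
    ~(q1 <-> ((q3 | ~q2) | (q3 | q1))): β-rule — branch into q1, ~((q3 | ~q2) | (q3 | q1))  //  ~q1, ((q3 | ~q2) | (q3 | q1)).
      branch 1.1 (add q1, ~((q3 | ~q2) | (q3 | q1))):
        ~((q3 | ~q2) | (q3 | q1)): α-rule — add ~(q3 | ~q2), ~(q3 | q1).
        ~(q3 | ~q2): α-rule — add ~q3, ~~q2.
        ~(q3 | q1): α-rule — add ~q3, ~q1.
        × closes — contains both q1 and ~q1.
      branch 1.2 (add ~q1, ((q3 | ~q2) | (q3 | q1))):
        ((q3 | ~q2) | (q3 | q1)): β-rule — branch into (q3 | ~q2)  //  (q3 | q1).
          branch 1.2.1 (add (q3 | ~q2)):
            (q3 | ~q2): β-rule — branch into q3  //  ~q2.
              branch 1.2.1.1 (add q3):
                ○ open, literals {q1=false, q3=true}.
              branch 1.2.1.2 (add ~q2):
                ○ open, literals {q1=false, q2=false}.
          branch 1.2.2 (add (q3 | q1)):
            (q3 | q1): β-rule — branch into q3  //  q1.
              branch 1.2.2.1 (add q3):
                ○ open, literals {q1=false, q3=true}.
              branch 1.2.2.2 (add q1):
                × closes — contains both q1 and ~q1.
  branch 2 (add ~(~q5 <-> (((q5 | ~q2) <-> q5) & (q1 & q2)))):
    ~(~q5 <-> (((q5 | ~q2) <-> q5) & (q1 & q2))): β-rule — branch into ~q5, ~(((q5 | ~q2) <-> q5) & (q1 & q2))  //  ~~q5, (((q5 | ~q2) <-> q5) & (q1 & q2)).
      branch 2.1 (add ~q5, ~(((q5 | ~q2) <-> q5) & (q1 & q2))):
        ~(((q5 | ~q2) <-> q5) & (q1 & q2)): β-rule — branch into ~((q5 | ~q2) <-> q5)  //  ~(q1 & q2).
          branch 2.1.1 (add ~((q5 | ~q2) <-> q5)):
            ~((q5 | ~q2) <-> q5): β-rule — branch into (q5 | ~q2), ~q5  //  ~(q5 | ~q2), q5.
              branch 2.1.1.1 (add (q5 | ~q2), ~q5):
                (q5 | ~q2): β-rule — branch into q5  //  ~q2.
                  branch 2.1.1.1.1 (add q5):
                    × closes — contains both q5 and ~q5.
                  branch 2.1.1.1.2 (add ~q2):
                    ○ open, literals {q2=false, q5=false}.
              branch 2.1.1.2 (add ~(q5 | ~q2), q5):
                × closes — contains both q5 and ~q5.
          branch 2.1.2 (add ~(q1 & q2)):
            ~(q1 & q2): β-rule — branch into ~q1  //  ~q2.
              branch 2.1.2.1 (add ~q1):
                ○ open, literals {q1=false, q5=false}.
              branch 2.1.2.2 (add ~q2):
                ○ open, literals {q2=false, q5=false}.
      branch 2.2 (add ~~q5, (((q5 | ~q2) <-> q5) & (q1 & q2))):
        (((q5 | ~q2) <-> q5) & (q1 & q2)): α-rule — add ((q5 | ~q2) <-> q5), (q1 & q2).
        (q1 & q2): α-rule — add q1, q2.
        ((q5 | ~q2) <-> q5): β-rule — branch into (q5 | ~q2), q5  //  ~(q5 | ~q2), ~q5.
          branch 2.2.1 (add (q5 | ~q2), q5):
            (q5 | ~q2): β-rule — branch into q5  //  ~q2.
              branch 2.2.1.1 (add q5):
                ○ open, literals {q1=true, q2=true, q5=true}.
              branch 2.2.1.2 (add ~q2):
                × closes — contains both q2 and ~q2.
          branch 2.2.2 (add ~(q5 | ~q2), ~q5):
            × closes — contains both q5 and ~q5.
6 branches closed, 7 open.
Each open branch fixes some atoms; the unmentioned ones are free. Counting distinct full assignments: branch {q1=false, q3=true} (q2, q4, q5) contributes 8 new; branch {q1=false, q2=false} (q3, q4, q5) contributes 4 new; branch {q1=false, q3=true} (q2, q4, q5) contributes 0 new; branch {q2=false, q5=false} (q1, q3, q4) contributes 4 new; branch {q1=false, q5=false} (q2, q3, q4) contributes 2 new; branch {q2=false, q5=false} (q1, q3, q4) contributes 0 new; branch {q1=true, q2=true, q5=true} (q3, q4) contributes 4 new. Total: 22.

22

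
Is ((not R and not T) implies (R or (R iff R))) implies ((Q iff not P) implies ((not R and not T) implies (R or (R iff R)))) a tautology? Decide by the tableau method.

Valid

Assume the negation and expand:
Initial set: {not (((not R and not T) implies (R or (R iff R))) implies ((Q iff not P) implies ((not R and not T) implies (R or (R iff R)))))}.
not (((not R and not T) implies (R or (R iff R))) implies ((Q iff not P) implies ((not R and not T) implies (R or (R iff R))))): α-rule — add ((not R and not T) implies (R or (R iff R))), not ((Q iff not P) implies ((not R and not T) implies (R or (R iff R)))).
not ((Q iff not P) implies ((not R and not T) implies (R or (R iff R)))): α-rule — add (Q iff not P), not ((not R and not T) implies (R or (R iff R))).
not ((not R and not T) implies (R or (R iff R))): α-rule — add (not R and not T), not (R or (R iff R)).
(not R and not T): α-rule — add not R, not T.
not (R or (R iff R)): α-rule — add not R, not (R iff R).
((not R and not T) implies (R or (R iff R))): β-rule — branch into not (not R and not T)  //  (R or (R iff R)).
  branch 1 (add not (not R and not T)):
    (Q iff not P): β-rule — branch into Q, not P  //  not Q, not not P.
      branch 1.1 (add Q, not P):
        not (R iff R): β-rule — branch into R, not R  //  not R, R.
          branch 1.1.1 (add R, not R):
            × closes — contains both R and not R.
          branch 1.1.2 (add not R, R):
            × closes — contains both R and not R.
      branch 1.2 (add not Q, not not P):
        not (R iff R): β-rule — branch into R, not R  //  not R, R.
          branch 1.2.1 (add R, not R):
            × closes — contains both R and not R.
          branch 1.2.2 (add not R, R):
            × closes — contains both R and not R.
  branch 2 (add (R or (R iff R))):
    (Q iff not P): β-rule — branch into Q, not P  //  not Q, not not P.
      branch 2.1 (add Q, not P):
        not (R iff R): β-rule — branch into R, not R  //  not R, R.
          branch 2.1.1 (add R, not R):
            × closes — contains both R and not R.
          branch 2.1.2 (add not R, R):
            × closes — contains both R and not R.
      branch 2.2 (add not Q, not not P):
        not (R iff R): β-rule — branch into R, not R  //  not R, R.
          branch 2.2.1 (add R, not R):
            × closes — contains both R and not R.
          branch 2.2.2 (add not R, R):
            × closes — contains both R and not R.
All 8 branches close.
Every branch closed, so the negation is unsatisfiable and the formula is valid.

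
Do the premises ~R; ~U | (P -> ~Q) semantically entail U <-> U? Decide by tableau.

Initial set: {~R; (~U | (P -> ~Q)); ~(U <-> U)}.
(~U | (P -> ~Q)): β-rule — branch into ~U  //  (P -> ~Q).
  branch 1 (add ~U):
    ~(U <-> U): β-rule — branch into U, ~U  //  ~U, U.
      branch 1.1 (add U, ~U):
        × closes — contains both U and ~U.
      branch 1.2 (add ~U, U):
        × closes — contains both U and ~U.
  branch 2 (add (P -> ~Q)):
    ~(U <-> U): β-rule — branch into U, ~U  //  ~U, U.
      branch 2.1 (add U, ~U):
        × closes — contains both U and ~U.
      branch 2.2 (add ~U, U):
        × closes — contains both U and ~U.
All 4 branches close.
Every branch closed, so the premises entail the conclusion.

Yes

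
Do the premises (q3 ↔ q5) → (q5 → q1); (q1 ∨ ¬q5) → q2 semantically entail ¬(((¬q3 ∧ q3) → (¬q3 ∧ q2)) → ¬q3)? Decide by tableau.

No

Initial set: {((q3 ↔ q5) → (q5 → q1)); ((q1 ∨ ¬q5) → q2); ¬¬(((¬q3 ∧ q3) → (¬q3 ∧ q2)) → ¬q3)}.
((q3 ↔ q5) → (q5 → q1)): β-rule — branch into ¬(q3 ↔ q5)  //  (q5 → q1).
  branch 1 (add ¬(q3 ↔ q5)):
    ((q1 ∨ ¬q5) → q2): β-rule — branch into ¬(q1 ∨ ¬q5)  //  q2.
      branch 1.1 (add ¬(q1 ∨ ¬q5)):
        ¬(q1 ∨ ¬q5): α-rule — add ¬q1, ¬¬q5.
        ¬¬(((¬q3 ∧ q3) → (¬q3 ∧ q2)) → ¬q3): β-rule — branch into ¬((¬q3 ∧ q3) → (¬q3 ∧ q2))  //  ¬q3.
          branch 1.1.1 (add ¬((¬q3 ∧ q3) → (¬q3 ∧ q2))):
            ¬((¬q3 ∧ q3) → (¬q3 ∧ q2)): α-rule — add (¬q3 ∧ q3), ¬(¬q3 ∧ q2).
            (¬q3 ∧ q3): α-rule — add ¬q3, q3.
            × closes — contains both q3 and ¬q3.
          branch 1.1.2 (add ¬q3):
            ¬(q3 ↔ q5): β-rule — branch into q3, ¬q5  //  ¬q3, q5.
              branch 1.1.2.1 (add q3, ¬q5):
                × closes — contains both q3 and ¬q3.
              branch 1.1.2.2 (add ¬q3, q5):
                ○ open, literals {q1=F, q3=F, q5=T}.
      branch 1.2 (add q2):
        ¬¬(((¬q3 ∧ q3) → (¬q3 ∧ q2)) → ¬q3): β-rule — branch into ¬((¬q3 ∧ q3) → (¬q3 ∧ q2))  //  ¬q3.
          branch 1.2.1 (add ¬((¬q3 ∧ q3) → (¬q3 ∧ q2))):
            ¬((¬q3 ∧ q3) → (¬q3 ∧ q2)): α-rule — add (¬q3 ∧ q3), ¬(¬q3 ∧ q2).
            (¬q3 ∧ q3): α-rule — add ¬q3, q3.
            × closes — contains both q3 and ¬q3.
          branch 1.2.2 (add ¬q3):
            ¬(q3 ↔ q5): β-rule — branch into q3, ¬q5  //  ¬q3, q5.
              branch 1.2.2.1 (add q3, ¬q5):
                × closes — contains both q3 and ¬q3.
              branch 1.2.2.2 (add ¬q3, q5):
                ○ open, literals {q2=T, q3=F, q5=T}.
  branch 2 (add (q5 → q1)):
    ((q1 ∨ ¬q5) → q2): β-rule — branch into ¬(q1 ∨ ¬q5)  //  q2.
      branch 2.1 (add ¬(q1 ∨ ¬q5)):
        ¬(q1 ∨ ¬q5): α-rule — add ¬q1, ¬¬q5.
        ¬¬(((¬q3 ∧ q3) → (¬q3 ∧ q2)) → ¬q3): β-rule — branch into ¬((¬q3 ∧ q3) → (¬q3 ∧ q2))  //  ¬q3.
          branch 2.1.1 (add ¬((¬q3 ∧ q3) → (¬q3 ∧ q2))):
            ¬((¬q3 ∧ q3) → (¬q3 ∧ q2)): α-rule — add (¬q3 ∧ q3), ¬(¬q3 ∧ q2).
            (¬q3 ∧ q3): α-rule — add ¬q3, q3.
            × closes — contains both q3 and ¬q3.
          branch 2.1.2 (add ¬q3):
            (q5 → q1): β-rule — branch into ¬q5  //  q1.
              branch 2.1.2.1 (add ¬q5):
                × closes — contains both q5 and ¬q5.
              branch 2.1.2.2 (add q1):
                × closes — contains both q1 and ¬q1.
      branch 2.2 (add q2):
        ¬¬(((¬q3 ∧ q3) → (¬q3 ∧ q2)) → ¬q3): β-rule — branch into ¬((¬q3 ∧ q3) → (¬q3 ∧ q2))  //  ¬q3.
          branch 2.2.1 (add ¬((¬q3 ∧ q3) → (¬q3 ∧ q2))):
            ¬((¬q3 ∧ q3) → (¬q3 ∧ q2)): α-rule — add (¬q3 ∧ q3), ¬(¬q3 ∧ q2).
            (¬q3 ∧ q3): α-rule — add ¬q3, q3.
            × closes — contains both q3 and ¬q3.
          branch 2.2.2 (add ¬q3):
            (q5 → q1): β-rule — branch into ¬q5  //  q1.
              branch 2.2.2.1 (add ¬q5):
                ○ open, literals {q2=T, q3=F, q5=F}.
              branch 2.2.2.2 (add q1):
                ○ open, literals {q1=T, q2=T, q3=F}.
8 branches closed, 4 open.
An open branch gives a countermodel: q1=F, q3=F, q5=T (unmentioned atoms arbitrary); the premises hold there but the conclusion fails.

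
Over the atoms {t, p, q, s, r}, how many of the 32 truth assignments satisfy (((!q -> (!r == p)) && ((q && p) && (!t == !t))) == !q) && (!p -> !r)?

Initial set: {((((!q -> (!r == p)) && ((q && p) && (!t == !t))) == !q) && (!p -> !r))}.
((((!q -> (!r == p)) && ((q && p) && (!t == !t))) == !q) && (!p -> !r)): α-rule — add (((!q -> (!r == p)) && ((q && p) && (!t == !t))) == !q), (!p -> !r).
(((!q -> (!r == p)) && ((q && p) && (!t == !t))) == !q): β-rule — branch into ((!q -> (!r == p)) && ((q && p) && (!t == !t))), !q  //  !((!q -> (!r == p)) && ((q && p) && (!t == !t))), !!q.
  branch 1 (add ((!q -> (!r == p)) && ((q && p) && (!t == !t))), !q):
    ((!q -> (!r == p)) && ((q && p) && (!t == !t))): α-rule — add (!q -> (!r == p)), ((q && p) && (!t == !t)).
    ((q && p) && (!t == !t)): α-rule — add (q && p), (!t == !t).
    (q && p): α-rule — add q, p.
    × closes — contains both q and !q.
  branch 2 (add !((!q -> (!r == p)) && ((q && p) && (!t == !t))), !!q):
    (!p -> !r): β-rule — branch into !!p  //  !r.
      branch 2.1 (add !!p):
        !((!q -> (!r == p)) && ((q && p) && (!t == !t))): β-rule — branch into !(!q -> (!r == p))  //  !((q && p) && (!t == !t)).
          branch 2.1.1 (add !(!q -> (!r == p))):
            !(!q -> (!r == p)): α-rule — add !q, !(!r == p).
            × closes — contains both q and !q.
          branch 2.1.2 (add !((q && p) && (!t == !t))):
            !((q && p) && (!t == !t)): β-rule — branch into !(q && p)  //  !(!t == !t).
              branch 2.1.2.1 (add !(q && p)):
                !(q && p): β-rule — branch into !q  //  !p.
                  branch 2.1.2.1.1 (add !q):
                    × closes — contains both q and !q.
                  branch 2.1.2.1.2 (add !p):
                    × closes — contains both p and !p.
              branch 2.1.2.2 (add !(!t == !t)):
                !(!t == !t): β-rule — branch into !t, !!t  //  !!t, !t.
                  branch 2.1.2.2.1 (add !t, !!t):
                    × closes — contains both t and !t.
                  branch 2.1.2.2.2 (add !!t, !t):
                    × closes — contains both t and !t.
      branch 2.2 (add !r):
        !((!q -> (!r == p)) && ((q && p) && (!t == !t))): β-rule — branch into !(!q -> (!r == p))  //  !((q && p) && (!t == !t)).
          branch 2.2.1 (add !(!q -> (!r == p))):
            !(!q -> (!r == p)): α-rule — add !q, !(!r == p).
            × closes — contains both q and !q.
          branch 2.2.2 (add !((q && p) && (!t == !t))):
            !((q && p) && (!t == !t)): β-rule — branch into !(q && p)  //  !(!t == !t).
              branch 2.2.2.1 (add !(q && p)):
                !(q && p): β-rule — branch into !q  //  !p.
                  branch 2.2.2.1.1 (add !q):
                    × closes — contains both q and !q.
                  branch 2.2.2.1.2 (add !p):
                    ○ open, literals {p=0, q=1, r=0}.
              branch 2.2.2.2 (add !(!t == !t)):
                !(!t == !t): β-rule — branch into !t, !!t  //  !!t, !t.
                  branch 2.2.2.2.1 (add !t, !!t):
                    × closes — contains both t and !t.
                  branch 2.2.2.2.2 (add !!t, !t):
                    × closes — contains both t and !t.
10 branches closed, 1 open.
Each open branch fixes some atoms; the unmentioned ones are free. Counting distinct full assignments: branch {p=0, q=1, r=0} (t, s) contributes 4 new. Total: 4.

4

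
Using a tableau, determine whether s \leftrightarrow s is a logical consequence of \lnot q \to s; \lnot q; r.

Initial set: {T (\lnot q \to s); T \lnot q; T r; F (s \leftrightarrow s)}.
T (\lnot q \to s): β-rule — branch into F \lnot q  //  T s.
  branch 1 (add F \lnot q):
    × closes — contains both q and \lnot q.
  branch 2 (add T s):
    F (s \leftrightarrow s): β-rule — branch into T s, F s  //  F s, T s.
      branch 2.1 (add T s, F s):
        × closes — contains both s and \lnot s.
      branch 2.2 (add F s, T s):
        × closes — contains both s and \lnot s.
All 3 branches close.
Every branch closed, so the premises entail the conclusion.

Yes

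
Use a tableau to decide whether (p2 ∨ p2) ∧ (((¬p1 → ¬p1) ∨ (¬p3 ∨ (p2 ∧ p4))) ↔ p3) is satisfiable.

Initial set: {T ((p2 ∨ p2) ∧ (((¬p1 → ¬p1) ∨ (¬p3 ∨ (p2 ∧ p4))) ↔ p3))}.
T ((p2 ∨ p2) ∧ (((¬p1 → ¬p1) ∨ (¬p3 ∨ (p2 ∧ p4))) ↔ p3)): α-rule — add T (p2 ∨ p2), T (((¬p1 → ¬p1) ∨ (¬p3 ∨ (p2 ∧ p4))) ↔ p3).
T (p2 ∨ p2): β-rule — branch into T p2  //  T p2.
  branch 1 (add T p2):
    T (((¬p1 → ¬p1) ∨ (¬p3 ∨ (p2 ∧ p4))) ↔ p3): β-rule — branch into T ((¬p1 → ¬p1) ∨ (¬p3 ∨ (p2 ∧ p4))), T p3  //  F ((¬p1 → ¬p1) ∨ (¬p3 ∨ (p2 ∧ p4))), F p3.
      branch 1.1 (add T ((¬p1 → ¬p1) ∨ (¬p3 ∨ (p2 ∧ p4))), T p3):
        T ((¬p1 → ¬p1) ∨ (¬p3 ∨ (p2 ∧ p4))): β-rule — branch into T (¬p1 → ¬p1)  //  T (¬p3 ∨ (p2 ∧ p4)).
          branch 1.1.1 (add T (¬p1 → ¬p1)):
            T (¬p1 → ¬p1): β-rule — branch into F ¬p1  //  T ¬p1.
              branch 1.1.1.1 (add F ¬p1):
                ○ open, literals {p1=T, p2=T, p3=T}.
              branch 1.1.1.2 (add T ¬p1):
                ○ open, literals {p1=F, p2=T, p3=T}.
          branch 1.1.2 (add T (¬p3 ∨ (p2 ∧ p4))):
            T (¬p3 ∨ (p2 ∧ p4)): β-rule — branch into T ¬p3  //  T (p2 ∧ p4).
              branch 1.1.2.1 (add T ¬p3):
                × closes — contains both p3 and ¬p3.
              branch 1.1.2.2 (add T (p2 ∧ p4)):
                T (p2 ∧ p4): α-rule — add T p2, T p4.
                ○ open, literals {p2=T, p3=T, p4=T}.
      branch 1.2 (add F ((¬p1 → ¬p1) ∨ (¬p3 ∨ (p2 ∧ p4))), F p3):
        F ((¬p1 → ¬p1) ∨ (¬p3 ∨ (p2 ∧ p4))): α-rule — add F (¬p1 → ¬p1), F (¬p3 ∨ (p2 ∧ p4)).
        F (¬p1 → ¬p1): α-rule — add T ¬p1, F ¬p1.
        × closes — contains both p1 and ¬p1.
  branch 2 (add T p2):
    T (((¬p1 → ¬p1) ∨ (¬p3 ∨ (p2 ∧ p4))) ↔ p3): β-rule — branch into T ((¬p1 → ¬p1) ∨ (¬p3 ∨ (p2 ∧ p4))), T p3  //  F ((¬p1 → ¬p1) ∨ (¬p3 ∨ (p2 ∧ p4))), F p3.
      branch 2.1 (add T ((¬p1 → ¬p1) ∨ (¬p3 ∨ (p2 ∧ p4))), T p3):
        T ((¬p1 → ¬p1) ∨ (¬p3 ∨ (p2 ∧ p4))): β-rule — branch into T (¬p1 → ¬p1)  //  T (¬p3 ∨ (p2 ∧ p4)).
          branch 2.1.1 (add T (¬p1 → ¬p1)):
            T (¬p1 → ¬p1): β-rule — branch into F ¬p1  //  T ¬p1.
              branch 2.1.1.1 (add F ¬p1):
                ○ open, literals {p1=T, p2=T, p3=T}.
              branch 2.1.1.2 (add T ¬p1):
                ○ open, literals {p1=F, p2=T, p3=T}.
          branch 2.1.2 (add T (¬p3 ∨ (p2 ∧ p4))):
            T (¬p3 ∨ (p2 ∧ p4)): β-rule — branch into T ¬p3  //  T (p2 ∧ p4).
              branch 2.1.2.1 (add T ¬p3):
                × closes — contains both p3 and ¬p3.
              branch 2.1.2.2 (add T (p2 ∧ p4)):
                T (p2 ∧ p4): α-rule — add T p2, T p4.
                ○ open, literals {p2=T, p3=T, p4=T}.
      branch 2.2 (add F ((¬p1 → ¬p1) ∨ (¬p3 ∨ (p2 ∧ p4))), F p3):
        F ((¬p1 → ¬p1) ∨ (¬p3 ∨ (p2 ∧ p4))): α-rule — add F (¬p1 → ¬p1), F (¬p3 ∨ (p2 ∧ p4)).
        F (¬p1 → ¬p1): α-rule — add T ¬p1, F ¬p1.
        × closes — contains both p1 and ¬p1.
4 branches closed, 6 open.
An open branch gives a satisfying assignment: p1=T, p2=T, p3=T.

Satisfiable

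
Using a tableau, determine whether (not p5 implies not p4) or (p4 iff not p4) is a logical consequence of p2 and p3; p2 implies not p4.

Initial set: {T (p2 and p3); T (p2 implies not p4); F ((not p5 implies not p4) or (p4 iff not p4))}.
T (p2 and p3): α-rule — add T p2, T p3.
F ((not p5 implies not p4) or (p4 iff not p4)): α-rule — add F (not p5 implies not p4), F (p4 iff not p4).
F (not p5 implies not p4): α-rule — add T not p5, F not p4.
T (p2 implies not p4): β-rule — branch into F p2  //  T not p4.
  branch 1 (add F p2):
    × closes — contains both p2 and not p2.
  branch 2 (add T not p4):
    × closes — contains both p4 and not p4.
All 2 branches close.
Every branch closed, so the premises entail the conclusion.

Yes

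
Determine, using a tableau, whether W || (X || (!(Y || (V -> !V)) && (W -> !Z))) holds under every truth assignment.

Not valid

Assume the negation and expand:
Initial set: {!(W || (X || (!(Y || (V -> !V)) && (W -> !Z))))}.
!(W || (X || (!(Y || (V -> !V)) && (W -> !Z)))): α-rule — add !W, !(X || (!(Y || (V -> !V)) && (W -> !Z))).
!(X || (!(Y || (V -> !V)) && (W -> !Z))): α-rule — add !X, !(!(Y || (V -> !V)) && (W -> !Z)).
!(!(Y || (V -> !V)) && (W -> !Z)): β-rule — branch into !!(Y || (V -> !V))  //  !(W -> !Z).
  branch 1 (add !!(Y || (V -> !V))):
    !!(Y || (V -> !V)): β-rule — branch into Y  //  (V -> !V).
      branch 1.1 (add Y):
        ○ open, literals {W=0, X=0, Y=1}.
      branch 1.2 (add (V -> !V)):
        (V -> !V): β-rule — branch into !V  //  !V.
          branch 1.2.1 (add !V):
            ○ open, literals {V=0, W=0, X=0}.
          branch 1.2.2 (add !V):
            ○ open, literals {V=0, W=0, X=0}.
  branch 2 (add !(W -> !Z)):
    !(W -> !Z): α-rule — add W, !!Z.
    × closes — contains both W and !W.
1 branch closed, 3 open.
An open branch gives a countermodel: W=0, X=0, Y=1 (unmentioned atoms arbitrary); under it the original formula is false.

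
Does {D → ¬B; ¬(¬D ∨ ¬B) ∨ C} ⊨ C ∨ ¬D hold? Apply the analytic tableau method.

Yes

Initial set: {(D → ¬B); (¬(¬D ∨ ¬B) ∨ C); ¬(C ∨ ¬D)}.
¬(C ∨ ¬D): α-rule — add ¬C, ¬¬D.
(D → ¬B): β-rule — branch into ¬D  //  ¬B.
  branch 1 (add ¬D):
    × closes — contains both D and ¬D.
  branch 2 (add ¬B):
    (¬(¬D ∨ ¬B) ∨ C): β-rule — branch into ¬(¬D ∨ ¬B)  //  C.
      branch 2.1 (add ¬(¬D ∨ ¬B)):
        ¬(¬D ∨ ¬B): α-rule — add ¬¬D, ¬¬B.
        × closes — contains both B and ¬B.
      branch 2.2 (add C):
        × closes — contains both C and ¬C.
All 3 branches close.
Every branch closed, so the premises entail the conclusion.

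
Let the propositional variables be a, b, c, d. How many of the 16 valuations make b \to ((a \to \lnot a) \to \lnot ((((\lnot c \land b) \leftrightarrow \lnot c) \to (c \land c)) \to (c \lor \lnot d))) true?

Initial set: {(b \to ((a \to \lnot a) \to \lnot ((((\lnot c \land b) \leftrightarrow \lnot c) \to (c \land c)) \to (c \lor \lnot d))))}.
(b \to ((a \to \lnot a) \to \lnot ((((\lnot c \land b) \leftrightarrow \lnot c) \to (c \land c)) \to (c \lor \lnot d)))): β-rule — branch into \lnot b  //  ((a \to \lnot a) \to \lnot ((((\lnot c \land b) \leftrightarrow \lnot c) \to (c \land c)) \to (c \lor \lnot d))).
  branch 1 (add \lnot b):
    ○ open, literals {b=F}.
  branch 2 (add ((a \to \lnot a) \to \lnot ((((\lnot c \land b) \leftrightarrow \lnot c) \to (c \land c)) \to (c \lor \lnot d)))):
    ((a \to \lnot a) \to \lnot ((((\lnot c \land b) \leftrightarrow \lnot c) \to (c \land c)) \to (c \lor \lnot d))): β-rule — branch into \lnot (a \to \lnot a)  //  \lnot ((((\lnot c \land b) \leftrightarrow \lnot c) \to (c \land c)) \to (c \lor \lnot d)).
      branch 2.1 (add \lnot (a \to \lnot a)):
        \lnot (a \to \lnot a): α-rule — add a, \lnot \lnot a.
        ○ open, literals {a=T}.
      branch 2.2 (add \lnot ((((\lnot c \land b) \leftrightarrow \lnot c) \to (c \land c)) \to (c \lor \lnot d))):
        \lnot ((((\lnot c \land b) \leftrightarrow \lnot c) \to (c \land c)) \to (c \lor \lnot d)): α-rule — add (((\lnot c \land b) \leftrightarrow \lnot c) \to (c \land c)), \lnot (c \lor \lnot d).
        \lnot (c \lor \lnot d): α-rule — add \lnot c, \lnot \lnot d.
        (((\lnot c \land b) \leftrightarrow \lnot c) \to (c \land c)): β-rule — branch into \lnot ((\lnot c \land b) \leftrightarrow \lnot c)  //  (c \land c).
          branch 2.2.1 (add \lnot ((\lnot c \land b) \leftrightarrow \lnot c)):
            \lnot ((\lnot c \land b) \leftrightarrow \lnot c): β-rule — branch into (\lnot c \land b), \lnot \lnot c  //  \lnot (\lnot c \land b), \lnot c.
              branch 2.2.1.1 (add (\lnot c \land b), \lnot \lnot c):
                × closes — contains both c and \lnot c.
              branch 2.2.1.2 (add \lnot (\lnot c \land b), \lnot c):
                \lnot (\lnot c \land b): β-rule — branch into \lnot \lnot c  //  \lnot b.
                  branch 2.2.1.2.1 (add \lnot \lnot c):
                    × closes — contains both c and \lnot c.
                  branch 2.2.1.2.2 (add \lnot b):
                    ○ open, literals {b=F, c=F, d=T}.
          branch 2.2.2 (add (c \land c)):
            (c \land c): α-rule — add c, c.
            × closes — contains both c and \lnot c.
3 branches closed, 3 open.
Each open branch fixes some atoms; the unmentioned ones are free. Counting distinct full assignments: branch {b=F} (a, c, d) contributes 8 new; branch {a=T} (b, c, d) contributes 4 new; branch {b=F, c=F, d=T} (a) contributes 0 new. Total: 12.

12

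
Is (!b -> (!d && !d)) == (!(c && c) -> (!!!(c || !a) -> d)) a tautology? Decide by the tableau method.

Assume the negation and expand:
Initial set: {!((!b -> (!d && !d)) == (!(c && c) -> (!!!(c || !a) -> d)))}.
!((!b -> (!d && !d)) == (!(c && c) -> (!!!(c || !a) -> d))): β-rule — branch into (!b -> (!d && !d)), !(!(c && c) -> (!!!(c || !a) -> d))  //  !(!b -> (!d && !d)), (!(c && c) -> (!!!(c || !a) -> d)).
  branch 1 (add (!b -> (!d && !d)), !(!(c && c) -> (!!!(c || !a) -> d))):
    !(!(c && c) -> (!!!(c || !a) -> d)): α-rule — add !(c && c), !(!!!(c || !a) -> d).
    !(!!!(c || !a) -> d): α-rule — add !!!(c || !a), !d.
    !!!(c || !a): drop double negation, giving !(c || !a).
    !(c || !a): α-rule — add !c, !!a.
    (!b -> (!d && !d)): β-rule — branch into !!b  //  (!d && !d).
      branch 1.1 (add !!b):
        !(c && c): β-rule — branch into !c  //  !c.
          branch 1.1.1 (add !c):
            ○ open, literals {a=true, b=true, c=false, d=false}.
          branch 1.1.2 (add !c):
            ○ open, literals {a=true, b=true, c=false, d=false}.
      branch 1.2 (add (!d && !d)):
        (!d && !d): α-rule — add !d, !d.
        !(c && c): β-rule — branch into !c  //  !c.
          branch 1.2.1 (add !c):
            ○ open, literals {a=true, c=false, d=false}.
          branch 1.2.2 (add !c):
            ○ open, literals {a=true, c=false, d=false}.
  branch 2 (add !(!b -> (!d && !d)), (!(c && c) -> (!!!(c || !a) -> d))):
    !(!b -> (!d && !d)): α-rule — add !b, !(!d && !d).
    (!(c && c) -> (!!!(c || !a) -> d)): β-rule — branch into !!(c && c)  //  (!!!(c || !a) -> d).
      branch 2.1 (add !!(c && c)):
        !!(c && c): α-rule — add c, c.
        !(!d && !d): β-rule — branch into !!d  //  !!d.
          branch 2.1.1 (add !!d):
            ○ open, literals {b=false, c=true, d=true}.
          branch 2.1.2 (add !!d):
            ○ open, literals {b=false, c=true, d=true}.
      branch 2.2 (add (!!!(c || !a) -> d)):
        !(!d && !d): β-rule — branch into !!d  //  !!d.
          branch 2.2.1 (add !!d):
            (!!!(c || !a) -> d): β-rule — branch into !!!!(c || !a)  //  d.
              branch 2.2.1.1 (add !!!!(c || !a)):
                !!!!(c || !a): drop double negation, giving !!(c || !a).
                !!(c || !a): β-rule — branch into c  //  !a.
                  branch 2.2.1.1.1 (add c):
                    ○ open, literals {b=false, c=true, d=true}.
                  branch 2.2.1.1.2 (add !a):
                    ○ open, literals {a=false, b=false, d=true}.
              branch 2.2.1.2 (add d):
                ○ open, literals {b=false, d=true}.
          branch 2.2.2 (add !!d):
            (!!!(c || !a) -> d): β-rule — branch into !!!!(c || !a)  //  d.
              branch 2.2.2.1 (add !!!!(c || !a)):
                !!!!(c || !a): drop double negation, giving !!(c || !a).
                !!(c || !a): β-rule — branch into c  //  !a.
                  branch 2.2.2.1.1 (add c):
                    ○ open, literals {b=false, c=true, d=true}.
                  branch 2.2.2.1.2 (add !a):
                    ○ open, literals {a=false, b=false, d=true}.
              branch 2.2.2.2 (add d):
                ○ open, literals {b=false, d=true}.
0 branches closed, 12 open.
An open branch gives a countermodel: a=true, b=true, c=false, d=false (unmentioned atoms arbitrary); under it the original formula is false.

Not valid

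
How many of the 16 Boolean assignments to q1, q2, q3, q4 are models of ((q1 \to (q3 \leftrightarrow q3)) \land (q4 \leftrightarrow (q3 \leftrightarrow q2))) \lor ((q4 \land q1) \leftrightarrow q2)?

Initial set: {T (((q1 \to (q3 \leftrightarrow q3)) \land (q4 \leftrightarrow (q3 \leftrightarrow q2))) \lor ((q4 \land q1) \leftrightarrow q2))}.
T (((q1 \to (q3 \leftrightarrow q3)) \land (q4 \leftrightarrow (q3 \leftrightarrow q2))) \lor ((q4 \land q1) \leftrightarrow q2)): β-rule — branch into T ((q1 \to (q3 \leftrightarrow q3)) \land (q4 \leftrightarrow (q3 \leftrightarrow q2)))  //  T ((q4 \land q1) \leftrightarrow q2).
  branch 1 (add T ((q1 \to (q3 \leftrightarrow q3)) \land (q4 \leftrightarrow (q3 \leftrightarrow q2)))):
    T ((q1 \to (q3 \leftrightarrow q3)) \land (q4 \leftrightarrow (q3 \leftrightarrow q2))): α-rule — add T (q1 \to (q3 \leftrightarrow q3)), T (q4 \leftrightarrow (q3 \leftrightarrow q2)).
    T (q1 \to (q3 \leftrightarrow q3)): β-rule — branch into F q1  //  T (q3 \leftrightarrow q3).
      branch 1.1 (add F q1):
        T (q4 \leftrightarrow (q3 \leftrightarrow q2)): β-rule — branch into T q4, T (q3 \leftrightarrow q2)  //  F q4, F (q3 \leftrightarrow q2).
          branch 1.1.1 (add T q4, T (q3 \leftrightarrow q2)):
            T (q3 \leftrightarrow q2): β-rule — branch into T q3, T q2  //  F q3, F q2.
              branch 1.1.1.1 (add T q3, T q2):
                ○ open, literals {q1=0, q2=1, q3=1, q4=1}.
              branch 1.1.1.2 (add F q3, F q2):
                ○ open, literals {q1=0, q2=0, q3=0, q4=1}.
          branch 1.1.2 (add F q4, F (q3 \leftrightarrow q2)):
            F (q3 \leftrightarrow q2): β-rule — branch into T q3, F q2  //  F q3, T q2.
              branch 1.1.2.1 (add T q3, F q2):
                ○ open, literals {q1=0, q2=0, q3=1, q4=0}.
              branch 1.1.2.2 (add F q3, T q2):
                ○ open, literals {q1=0, q2=1, q3=0, q4=0}.
      branch 1.2 (add T (q3 \leftrightarrow q3)):
        T (q4 \leftrightarrow (q3 \leftrightarrow q2)): β-rule — branch into T q4, T (q3 \leftrightarrow q2)  //  F q4, F (q3 \leftrightarrow q2).
          branch 1.2.1 (add T q4, T (q3 \leftrightarrow q2)):
            T (q3 \leftrightarrow q3): β-rule — branch into T q3, T q3  //  F q3, F q3.
              branch 1.2.1.1 (add T q3, T q3):
                T (q3 \leftrightarrow q2): β-rule — branch into T q3, T q2  //  F q3, F q2.
                  branch 1.2.1.1.1 (add T q3, T q2):
                    ○ open, literals {q2=1, q3=1, q4=1}.
                  branch 1.2.1.1.2 (add F q3, F q2):
                    × closes — contains both q3 and \lnot q3.
              branch 1.2.1.2 (add F q3, F q3):
                T (q3 \leftrightarrow q2): β-rule — branch into T q3, T q2  //  F q3, F q2.
                  branch 1.2.1.2.1 (add T q3, T q2):
                    × closes — contains both q3 and \lnot q3.
                  branch 1.2.1.2.2 (add F q3, F q2):
                    ○ open, literals {q2=0, q3=0, q4=1}.
          branch 1.2.2 (add F q4, F (q3 \leftrightarrow q2)):
            T (q3 \leftrightarrow q3): β-rule — branch into T q3, T q3  //  F q3, F q3.
              branch 1.2.2.1 (add T q3, T q3):
                F (q3 \leftrightarrow q2): β-rule — branch into T q3, F q2  //  F q3, T q2.
                  branch 1.2.2.1.1 (add T q3, F q2):
                    ○ open, literals {q2=0, q3=1, q4=0}.
                  branch 1.2.2.1.2 (add F q3, T q2):
                    × closes — contains both q3 and \lnot q3.
              branch 1.2.2.2 (add F q3, F q3):
                F (q3 \leftrightarrow q2): β-rule — branch into T q3, F q2  //  F q3, T q2.
                  branch 1.2.2.2.1 (add T q3, F q2):
                    × closes — contains both q3 and \lnot q3.
                  branch 1.2.2.2.2 (add F q3, T q2):
                    ○ open, literals {q2=1, q3=0, q4=0}.
  branch 2 (add T ((q4 \land q1) \leftrightarrow q2)):
    T ((q4 \land q1) \leftrightarrow q2): β-rule — branch into T (q4 \land q1), T q2  //  F (q4 \land q1), F q2.
      branch 2.1 (add T (q4 \land q1), T q2):
        T (q4 \land q1): α-rule — add T q4, T q1.
        ○ open, literals {q1=1, q2=1, q4=1}.
      branch 2.2 (add F (q4 \land q1), F q2):
        F (q4 \land q1): β-rule — branch into F q4  //  F q1.
          branch 2.2.1 (add F q4):
            ○ open, literals {q2=0, q4=0}.
          branch 2.2.2 (add F q1):
            ○ open, literals {q1=0, q2=0}.
4 branches closed, 11 open.
Each open branch fixes some atoms; the unmentioned ones are free. Counting distinct full assignments: branch {q1=0, q2=1, q3=1, q4=1} (none free) contributes 1 new; branch {q1=0, q2=0, q3=0, q4=1} (none free) contributes 1 new; branch {q1=0, q2=0, q3=1, q4=0} (none free) contributes 1 new; branch {q1=0, q2=1, q3=0, q4=0} (none free) contributes 1 new; branch {q2=1, q3=1, q4=1} (q1) contributes 1 new; branch {q2=0, q3=0, q4=1} (q1) contributes 1 new; branch {q2=0, q3=1, q4=0} (q1) contributes 1 new; branch {q2=1, q3=0, q4=0} (q1) contributes 1 new; branch {q1=1, q2=1, q4=1} (q3) contributes 1 new; branch {q2=0, q4=0} (q1, q3) contributes 2 new; branch {q1=0, q2=0} (q3, q4) contributes 1 new. Total: 12.

12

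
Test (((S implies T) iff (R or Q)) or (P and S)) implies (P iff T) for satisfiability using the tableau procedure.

Initial set: {((((S implies T) iff (R or Q)) or (P and S)) implies (P iff T))}.
((((S implies T) iff (R or Q)) or (P and S)) implies (P iff T)): β-rule — branch into not (((S implies T) iff (R or Q)) or (P and S))  //  (P iff T).
  branch 1 (add not (((S implies T) iff (R or Q)) or (P and S))):
    not (((S implies T) iff (R or Q)) or (P and S)): α-rule — add not ((S implies T) iff (R or Q)), not (P and S).
    not ((S implies T) iff (R or Q)): β-rule — branch into (S implies T), not (R or Q)  //  not (S implies T), (R or Q).
      branch 1.1 (add (S implies T), not (R or Q)):
        not (R or Q): α-rule — add not R, not Q.
        not (P and S): β-rule — branch into not P  //  not S.
          branch 1.1.1 (add not P):
            (S implies T): β-rule — branch into not S  //  T.
              branch 1.1.1.1 (add not S):
                ○ open, literals {P=0, Q=0, R=0, S=0}.
              branch 1.1.1.2 (add T):
                ○ open, literals {P=0, Q=0, R=0, T=1}.
          branch 1.1.2 (add not S):
            (S implies T): β-rule — branch into not S  //  T.
              branch 1.1.2.1 (add not S):
                ○ open, literals {Q=0, R=0, S=0}.
              branch 1.1.2.2 (add T):
                ○ open, literals {Q=0, R=0, S=0, T=1}.
      branch 1.2 (add not (S implies T), (R or Q)):
        not (S implies T): α-rule — add S, not T.
        not (P and S): β-rule — branch into not P  //  not S.
          branch 1.2.1 (add not P):
            (R or Q): β-rule — branch into R  //  Q.
              branch 1.2.1.1 (add R):
                ○ open, literals {P=0, R=1, S=1, T=0}.
              branch 1.2.1.2 (add Q):
                ○ open, literals {P=0, Q=1, S=1, T=0}.
          branch 1.2.2 (add not S):
            × closes — contains both S and not S.
  branch 2 (add (P iff T)):
    (P iff T): β-rule — branch into P, T  //  not P, not T.
      branch 2.1 (add P, T):
        ○ open, literals {P=1, T=1}.
      branch 2.2 (add not P, not T):
        ○ open, literals {P=0, T=0}.
1 branch closed, 8 open.
An open branch gives a satisfying assignment: P=0, Q=0, R=0, S=0.

Satisfiable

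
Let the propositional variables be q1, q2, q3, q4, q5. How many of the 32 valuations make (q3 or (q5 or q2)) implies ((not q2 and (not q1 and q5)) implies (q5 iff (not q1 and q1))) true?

28

Initial set: {T ((q3 or (q5 or q2)) implies ((not q2 and (not q1 and q5)) implies (q5 iff (not q1 and q1))))}.
T ((q3 or (q5 or q2)) implies ((not q2 and (not q1 and q5)) implies (q5 iff (not q1 and q1)))): β-rule — branch into F (q3 or (q5 or q2))  //  T ((not q2 and (not q1 and q5)) implies (q5 iff (not q1 and q1))).
  branch 1 (add F (q3 or (q5 or q2))):
    F (q3 or (q5 or q2)): α-rule — add F q3, F (q5 or q2).
    F (q5 or q2): α-rule — add F q5, F q2.
    ○ open, literals {q2=false, q3=false, q5=false}.
  branch 2 (add T ((not q2 and (not q1 and q5)) implies (q5 iff (not q1 and q1)))):
    T ((not q2 and (not q1 and q5)) implies (q5 iff (not q1 and q1))): β-rule — branch into F (not q2 and (not q1 and q5))  //  T (q5 iff (not q1 and q1)).
      branch 2.1 (add F (not q2 and (not q1 and q5))):
        F (not q2 and (not q1 and q5)): β-rule — branch into F not q2  //  F (not q1 and q5).
          branch 2.1.1 (add F not q2):
            ○ open, literals {q2=true}.
          branch 2.1.2 (add F (not q1 and q5)):
            F (not q1 and q5): β-rule — branch into F not q1  //  F q5.
              branch 2.1.2.1 (add F not q1):
                ○ open, literals {q1=true}.
              branch 2.1.2.2 (add F q5):
                ○ open, literals {q5=false}.
      branch 2.2 (add T (q5 iff (not q1 and q1))):
        T (q5 iff (not q1 and q1)): β-rule — branch into T q5, T (not q1 and q1)  //  F q5, F (not q1 and q1).
          branch 2.2.1 (add T q5, T (not q1 and q1)):
            T (not q1 and q1): α-rule — add T not q1, T q1.
            × closes — contains both q1 and not q1.
          branch 2.2.2 (add F q5, F (not q1 and q1)):
            F (not q1 and q1): β-rule — branch into F not q1  //  F q1.
              branch 2.2.2.1 (add F not q1):
                ○ open, literals {q1=true, q5=false}.
              branch 2.2.2.2 (add F q1):
                ○ open, literals {q1=false, q5=false}.
1 branch closed, 6 open.
Each open branch fixes some atoms; the unmentioned ones are free. Counting distinct full assignments: branch {q2=false, q3=false, q5=false} (q1, q4) contributes 4 new; branch {q2=true} (q1, q3, q4, q5) contributes 16 new; branch {q1=true} (q2, q3, q4, q5) contributes 6 new; branch {q5=false} (q1, q2, q3, q4) contributes 2 new; branch {q1=true, q5=false} (q2, q3, q4) contributes 0 new; branch {q1=false, q5=false} (q2, q3, q4) contributes 0 new. Total: 28.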